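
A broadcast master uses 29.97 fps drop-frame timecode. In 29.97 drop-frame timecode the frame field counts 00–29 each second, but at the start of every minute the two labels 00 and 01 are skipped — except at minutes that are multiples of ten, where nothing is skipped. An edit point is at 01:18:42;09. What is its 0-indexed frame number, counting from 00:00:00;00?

As if non-drop at 30 labels/s: (1 × 3600 + 18 × 60 + 42) × 30 + 9 = 141669.
Minute boundaries passed: 78; those not divisible by 10: 78 − 7 = 71; dropped labels = 2 × 71 = 142.
Actual frame index = 141669 − 142 = 141527.

141527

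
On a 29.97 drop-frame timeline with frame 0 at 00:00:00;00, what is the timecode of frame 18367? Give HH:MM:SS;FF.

00:10:12;25

Ten DF minutes hold 17982 frames, so frame 18367 lies in block 1 (frames 17982–35963) with 385 frames into that block.
The block's first minute is 1800 frames and the rest 1798 each; 385 frames reaches minute 0, so 1 × 18 + 0 × 2 = 18 labels have been skipped so far.
Adding those back, label number 18367 + 18 = 18385 at 30 labels/s is 612 s + 25 f = 0 h 10 min 12 s frame 25, i.e. 00:10:12;25.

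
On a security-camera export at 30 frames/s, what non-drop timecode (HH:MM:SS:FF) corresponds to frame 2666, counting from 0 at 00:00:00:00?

00:01:28:26

2666 ÷ 30 = 88 full seconds, remainder 26 frames.
88 s = 0 h 1 min 28 s.
Timecode: 00:01:28:26.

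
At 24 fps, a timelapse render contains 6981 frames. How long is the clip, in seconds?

290.875 seconds

Running time = 6981 / (24) = 290.875 s.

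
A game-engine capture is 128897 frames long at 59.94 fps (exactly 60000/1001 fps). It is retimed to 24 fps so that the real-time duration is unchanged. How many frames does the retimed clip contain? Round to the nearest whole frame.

51610 frames

Frames at target rate = 128897 × (24) / (60000/1001) = 129025897/2500 ≈ 51610.359.
Nearest whole frame: 51610.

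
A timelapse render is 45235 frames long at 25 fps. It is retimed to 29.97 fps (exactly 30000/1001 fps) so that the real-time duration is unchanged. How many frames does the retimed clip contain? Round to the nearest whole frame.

Frames at target rate = 45235 × (30000/1001) / (25) = 54282000/1001 ≈ 54227.772.
Nearest whole frame: 54228.

54228 frames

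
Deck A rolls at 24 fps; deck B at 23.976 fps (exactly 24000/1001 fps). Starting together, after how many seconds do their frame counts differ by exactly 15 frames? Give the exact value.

625.625 seconds

The gap grows by |24000/1001 − 24| = 24/1001 frames per second.
Time for a 15-frame gap: 15 ÷ (24/1001) = 625.625 s.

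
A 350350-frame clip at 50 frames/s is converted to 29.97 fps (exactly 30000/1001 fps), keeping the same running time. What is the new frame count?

210000 frames

Target frames = source frames × (target rate / source rate) = 350350 × (30000/1001)/(50) = 350350 × 600/1001 = 210000.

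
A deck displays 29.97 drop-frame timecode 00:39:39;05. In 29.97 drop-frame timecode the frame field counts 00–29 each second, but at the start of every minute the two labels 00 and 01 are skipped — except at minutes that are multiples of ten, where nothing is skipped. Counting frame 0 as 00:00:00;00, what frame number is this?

As if non-drop at 30 labels/s: (0 × 3600 + 39 × 60 + 39) × 30 + 5 = 71375.
Minute boundaries passed: 39; those not divisible by 10: 39 − 3 = 36; dropped labels = 2 × 36 = 72.
Actual frame index = 71375 − 72 = 71303.

71303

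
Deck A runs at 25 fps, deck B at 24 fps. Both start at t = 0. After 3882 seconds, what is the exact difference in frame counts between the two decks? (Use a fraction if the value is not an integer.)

A emits 25 × 3882 = 97050 frames; B emits 24 × 3882 = 93168.
Difference = 3882 frames; B is behind A.

3882 frames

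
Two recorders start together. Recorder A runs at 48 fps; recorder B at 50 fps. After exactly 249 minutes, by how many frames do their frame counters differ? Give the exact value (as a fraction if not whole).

29880 frames

249 min = 14940 s.
A emits 48 × 14940 = 717120 frames; B emits 50 × 14940 = 747000.
Difference = 29880 frames; B is ahead of A.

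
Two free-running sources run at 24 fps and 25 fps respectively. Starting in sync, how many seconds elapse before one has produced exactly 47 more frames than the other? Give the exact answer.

47 seconds

The gap grows by |25 − 24| = 1 frame per second.
Time for a 47-frame gap: 47 ÷ (1) = 47 s.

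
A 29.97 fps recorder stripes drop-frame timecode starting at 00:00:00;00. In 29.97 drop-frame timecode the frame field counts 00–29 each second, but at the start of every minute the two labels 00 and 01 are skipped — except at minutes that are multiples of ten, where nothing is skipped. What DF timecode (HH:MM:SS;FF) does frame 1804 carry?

00:01:00;06

Ten DF minutes hold 17982 frames, so frame 1804 lies in block 0 (frames 0–17981) with 1804 frames into that block.
The block's first minute is 1800 frames and the rest 1798 each; 1804 frames reaches minute 1, so 0 × 18 + 1 × 2 = 2 labels have been skipped so far.
Adding those back, label number 1804 + 2 = 1806 at 30 labels/s is 60 s + 6 f = 0 h 1 min 0 s frame 6, i.e. 00:01:00;06.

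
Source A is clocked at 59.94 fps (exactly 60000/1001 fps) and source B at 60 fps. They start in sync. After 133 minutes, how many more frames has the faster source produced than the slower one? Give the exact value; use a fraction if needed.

68400/143 frames

133 min = 7980 s.
A emits 60000/1001 × 7980 = 68400000/143 frames; B emits 60 × 7980 = 478800.
Difference = 68400/143 frames (≈ 478.3217); B is ahead of A.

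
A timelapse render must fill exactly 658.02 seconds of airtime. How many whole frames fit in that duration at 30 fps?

19740 frames

Frames = 658.02 × 30 = 98703/5 ≈ 19740.6000.
Complete frames: 19740.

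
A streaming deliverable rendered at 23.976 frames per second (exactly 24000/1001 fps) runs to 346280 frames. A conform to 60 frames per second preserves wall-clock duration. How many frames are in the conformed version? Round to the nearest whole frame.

866566 frames

Frames at target rate = 346280 × (60) / (24000/1001) = 8665657/10 ≈ 866565.700.
Nearest whole frame: 866566.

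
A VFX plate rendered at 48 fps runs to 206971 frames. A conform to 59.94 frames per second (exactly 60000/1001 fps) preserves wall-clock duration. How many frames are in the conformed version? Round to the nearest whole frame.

Frames at target rate = 206971 × (60000/1001) / (48) = 258713750/1001 ≈ 258455.295.
Nearest whole frame: 258455.

258455 frames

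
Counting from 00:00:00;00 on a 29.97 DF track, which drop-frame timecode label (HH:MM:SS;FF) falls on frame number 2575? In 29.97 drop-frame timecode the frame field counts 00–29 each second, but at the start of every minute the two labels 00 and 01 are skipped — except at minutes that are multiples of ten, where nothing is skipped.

Each 10-minute DF block holds 10 × 60 × 30 − 9 × 2 = 17982 frames. 2575 ÷ 17982 → 0 full blocks, remainder 2575.
Within the partial block the first minute is 1800 frames and each further minute 1798, so 1 further minute boundary passed. Total skipped labels = 18 × 0 + 2 × 1 = 2.
Non-drop label index = 2575 + 2 = 2577; at 30 labels/s that is 00:01:25:27, i.e. DF 00:01:25;27.

00:01:25;27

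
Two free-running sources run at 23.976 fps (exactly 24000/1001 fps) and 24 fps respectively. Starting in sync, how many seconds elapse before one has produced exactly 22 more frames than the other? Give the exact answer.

The gap grows by |24 − 24000/1001| = 24/1001 frames per second.
Time for a 22-frame gap: 22 ÷ (24/1001) = 11011/12 s.

11011/12 seconds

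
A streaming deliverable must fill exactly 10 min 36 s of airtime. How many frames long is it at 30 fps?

10 min 36 s = 636 s.
Frames = 636 × 30 = 19080.

19080 frames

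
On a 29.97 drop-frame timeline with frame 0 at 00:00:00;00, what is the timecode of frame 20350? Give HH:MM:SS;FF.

Ten DF minutes hold 17982 frames, so frame 20350 lies in block 1 (frames 17982–35963) with 2368 frames into that block.
The block's first minute is 1800 frames and the rest 1798 each; 2368 frames reaches minute 1, so 1 × 18 + 1 × 2 = 20 labels have been skipped so far.
Adding those back, label number 20350 + 20 = 20370 at 30 labels/s is 679 s + 0 f = 0 h 11 min 19 s frame 0, i.e. 00:11:19;00.

00:11:19;00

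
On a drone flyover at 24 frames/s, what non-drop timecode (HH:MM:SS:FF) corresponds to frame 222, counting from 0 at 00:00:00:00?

00:00:09:06

222 ÷ 24 = 9 full seconds, remainder 6 frames.
9 s = 0 h 0 min 9 s.
Timecode: 00:00:09:06.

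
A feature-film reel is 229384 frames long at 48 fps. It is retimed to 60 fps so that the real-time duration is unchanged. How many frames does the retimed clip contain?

Frames at target rate = 229384 × (60) / (48) = 286730.

286730 frames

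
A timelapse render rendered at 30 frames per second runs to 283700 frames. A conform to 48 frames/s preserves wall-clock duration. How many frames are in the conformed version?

453920 frames

Target frames = source frames × (target rate / source rate) = 283700 × (48)/(30) = 283700 × 8/5 = 453920.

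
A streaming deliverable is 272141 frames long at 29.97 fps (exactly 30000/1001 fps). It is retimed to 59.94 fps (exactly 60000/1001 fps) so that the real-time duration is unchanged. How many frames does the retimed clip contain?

544282 frames

Target frames = source frames × (target rate / source rate) = 272141 × (60000/1001)/(30000/1001) = 272141 × 2 = 544282.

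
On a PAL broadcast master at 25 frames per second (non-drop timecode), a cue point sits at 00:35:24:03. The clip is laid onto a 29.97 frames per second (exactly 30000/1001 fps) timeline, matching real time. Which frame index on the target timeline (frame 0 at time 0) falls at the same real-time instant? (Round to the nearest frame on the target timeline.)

Source frame index: (0×3600 + 35×60 + 24) × 25 + 3 = 53103.
Real time: 53103 / (25) = 53103/25 s.
Target frame: (53103/25) × (30000/1001) = 63723600/1001 ≈ 63659.940 → 63660.

frame 63660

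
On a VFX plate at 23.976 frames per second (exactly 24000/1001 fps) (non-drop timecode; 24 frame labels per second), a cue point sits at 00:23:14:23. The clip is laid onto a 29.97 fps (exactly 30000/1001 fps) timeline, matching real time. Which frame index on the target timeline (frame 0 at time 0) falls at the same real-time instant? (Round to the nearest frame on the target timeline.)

frame 41849

Source frame index: (0×3600 + 23×60 + 14) × 24 + 23 = 33479.
Real time: 33479 / (24000/1001) = 33512479/24000 s.
Target frame: (33512479/24000) × (30000/1001) = 167395/4 ≈ 41848.750 → 41849.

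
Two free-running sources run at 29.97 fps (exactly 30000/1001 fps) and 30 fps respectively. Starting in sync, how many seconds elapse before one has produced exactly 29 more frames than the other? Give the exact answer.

The gap grows by |30 − 30000/1001| = 30/1001 frames per second.
Time for a 29-frame gap: 29 ÷ (30/1001) = 29029/30 s.

29029/30 seconds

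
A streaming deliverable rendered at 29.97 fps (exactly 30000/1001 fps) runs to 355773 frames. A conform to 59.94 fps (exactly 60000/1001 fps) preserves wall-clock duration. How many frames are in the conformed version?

Target frames = source frames × (target rate / source rate) = 355773 × (60000/1001)/(30000/1001) = 355773 × 2 = 711546.

711546 frames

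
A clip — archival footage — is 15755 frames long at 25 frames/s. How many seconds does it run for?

Running time = 15755 / (25) = 630.2 s.

630.2 seconds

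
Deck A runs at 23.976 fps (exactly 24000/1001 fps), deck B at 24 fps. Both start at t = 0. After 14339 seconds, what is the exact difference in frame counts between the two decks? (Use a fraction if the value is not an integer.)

A emits 24000/1001 × 14339 = 26472000/77 frames; B emits 24 × 14339 = 344136.
Difference = 26472/77 frames (≈ 343.7922); B is ahead of A.

26472/77 frames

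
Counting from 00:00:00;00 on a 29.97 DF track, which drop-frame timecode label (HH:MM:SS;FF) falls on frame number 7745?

00:04:18;13

Ten DF minutes hold 17982 frames, so frame 7745 lies in block 0 (frames 0–17981) with 7745 frames into that block.
The block's first minute is 1800 frames and the rest 1798 each; 7745 frames reaches minute 4, so 0 × 18 + 4 × 2 = 8 labels have been skipped so far.
Adding those back, label number 7745 + 8 = 7753 at 30 labels/s is 258 s + 13 f = 0 h 4 min 18 s frame 13, i.e. 00:04:18;13.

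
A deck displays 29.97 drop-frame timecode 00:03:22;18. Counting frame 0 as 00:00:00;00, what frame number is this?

As if non-drop at 30 labels/s: (0 × 3600 + 3 × 60 + 22) × 30 + 18 = 6078.
Minute boundaries passed: 3; those not divisible by 10: 3 − 0 = 3; dropped labels = 2 × 3 = 6.
Actual frame index = 6078 − 6 = 6072.

6072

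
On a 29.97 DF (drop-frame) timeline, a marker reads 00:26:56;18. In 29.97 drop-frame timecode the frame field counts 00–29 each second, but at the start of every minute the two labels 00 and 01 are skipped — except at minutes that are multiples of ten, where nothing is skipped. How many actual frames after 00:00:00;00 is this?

48450

As if non-drop at 30 labels/s: (0 × 3600 + 26 × 60 + 56) × 30 + 18 = 48498.
Minute boundaries passed: 26; those not divisible by 10: 26 − 2 = 24; dropped labels = 2 × 24 = 48.
Actual frame index = 48498 − 48 = 48450.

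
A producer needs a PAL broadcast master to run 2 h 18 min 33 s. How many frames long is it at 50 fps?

2 h 18 min 33 s = 8313 s.
Frames = 8313 × 50 = 415650.

415650 frames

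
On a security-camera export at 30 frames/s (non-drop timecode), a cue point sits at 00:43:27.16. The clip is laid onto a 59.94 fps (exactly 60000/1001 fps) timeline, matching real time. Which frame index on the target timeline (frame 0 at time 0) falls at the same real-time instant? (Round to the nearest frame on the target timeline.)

frame 156296

Source frame index: (0×3600 + 43×60 + 27) × 30 + 16 = 78226.
Real time: 78226 / (30) = 39113/15 s.
Target frame: (39113/15) × (60000/1001) = 156452000/1001 ≈ 156295.704 → 156296.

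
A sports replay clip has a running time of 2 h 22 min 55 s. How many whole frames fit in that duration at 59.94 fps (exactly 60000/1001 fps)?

2 h 22 min 55 s = 8575 s.
Frames = 8575 × 60000/1001 = 73500000/143 ≈ 513986.0140.
Complete frames: 513986.

513986 frames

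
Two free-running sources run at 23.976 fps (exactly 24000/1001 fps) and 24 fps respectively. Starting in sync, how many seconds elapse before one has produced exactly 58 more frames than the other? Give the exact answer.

29029/12 seconds

The gap grows by |24 − 24000/1001| = 24/1001 frames per second.
Time for a 58-frame gap: 58 ÷ (24/1001) = 29029/12 s.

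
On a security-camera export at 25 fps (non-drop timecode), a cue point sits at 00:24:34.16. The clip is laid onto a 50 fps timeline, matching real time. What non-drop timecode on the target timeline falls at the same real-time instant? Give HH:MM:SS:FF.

00:24:34:32

Source frame index: (0×3600 + 24×60 + 34) × 25 + 16 = 36866.
Real time: 36866 / (25) = 36866/25 s.
Target frame: (36866/25) × (50) = 73732.
At 50 labels/s: frame 73732 → 00:24:34:32.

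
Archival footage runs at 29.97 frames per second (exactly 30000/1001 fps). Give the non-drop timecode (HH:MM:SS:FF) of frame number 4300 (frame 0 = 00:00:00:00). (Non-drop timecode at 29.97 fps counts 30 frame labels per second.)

4300 ÷ 30 = 143 full seconds, remainder 10 frames.
143 s = 0 h 2 min 23 s.
Timecode: 00:02:23:10.

00:02:23:10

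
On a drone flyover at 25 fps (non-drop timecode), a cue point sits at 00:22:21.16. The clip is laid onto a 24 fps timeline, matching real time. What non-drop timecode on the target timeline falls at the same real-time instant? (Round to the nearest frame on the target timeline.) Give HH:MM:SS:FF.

Source frame index: (0×3600 + 22×60 + 21) × 25 + 16 = 33541.
Real time: 33541 / (25) = 33541/25 s.
Target frame: (33541/25) × (24) = 804984/25 ≈ 32199.360 → 32199.
At 24 labels/s: frame 32199 → 00:22:21:15.

00:22:21:15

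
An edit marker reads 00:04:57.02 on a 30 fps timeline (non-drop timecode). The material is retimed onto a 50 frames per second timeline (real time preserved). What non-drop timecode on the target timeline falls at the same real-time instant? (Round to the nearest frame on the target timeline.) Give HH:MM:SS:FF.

00:04:57:03

Source frame index: (0×3600 + 4×60 + 57) × 30 + 2 = 8912.
Real time: 8912 / (30) = 4456/15 s.
Target frame: (4456/15) × (50) = 44560/3 ≈ 14853.333 → 14853.
At 50 labels/s: frame 14853 → 00:04:57:03.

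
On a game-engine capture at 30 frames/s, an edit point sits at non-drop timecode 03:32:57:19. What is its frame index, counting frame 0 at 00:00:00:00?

Total seconds to the label: (3 × 3600 + 32 × 60 + 57) = 12777.
Frame index = 12777 × 30 + 19 = 383329.

383329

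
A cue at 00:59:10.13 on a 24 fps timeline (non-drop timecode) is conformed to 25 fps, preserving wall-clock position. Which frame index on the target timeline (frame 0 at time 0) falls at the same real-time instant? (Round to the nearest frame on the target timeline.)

Source frame index: (0×3600 + 59×60 + 10) × 24 + 13 = 85213.
Real time: 85213 / (24) = 85213/24 s.
Target frame: (85213/24) × (25) = 2130325/24 ≈ 88763.542 → 88764.

frame 88764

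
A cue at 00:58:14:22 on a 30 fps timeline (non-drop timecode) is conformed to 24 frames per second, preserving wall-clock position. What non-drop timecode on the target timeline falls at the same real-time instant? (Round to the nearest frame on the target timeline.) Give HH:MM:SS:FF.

Source frame index: (0×3600 + 58×60 + 14) × 30 + 22 = 104842.
Real time: 104842 / (30) = 52421/15 s.
Target frame: (52421/15) × (24) = 419368/5 ≈ 83873.600 → 83874.
At 24 labels/s: frame 83874 → 00:58:14:18.

00:58:14:18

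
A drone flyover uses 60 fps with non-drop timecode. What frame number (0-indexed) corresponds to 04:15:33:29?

Total seconds to the label: (4 × 3600 + 15 × 60 + 33) = 15333.
Frame index = 15333 × 60 + 29 = 920009.

frame 920009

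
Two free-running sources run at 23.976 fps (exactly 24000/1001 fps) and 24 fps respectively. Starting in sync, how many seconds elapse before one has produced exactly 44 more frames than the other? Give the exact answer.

The gap grows by |24 − 24000/1001| = 24/1001 frames per second.
Time for a 44-frame gap: 44 ÷ (24/1001) = 11011/6 s.

11011/6 seconds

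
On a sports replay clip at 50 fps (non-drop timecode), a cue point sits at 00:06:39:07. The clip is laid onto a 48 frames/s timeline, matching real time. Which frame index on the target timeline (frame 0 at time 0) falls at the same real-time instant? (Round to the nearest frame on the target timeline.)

frame 19159

Source frame index: (0×3600 + 6×60 + 39) × 50 + 7 = 19957.
Real time: 19957 / (50) = 19957/50 s.
Target frame: (19957/50) × (48) = 478968/25 ≈ 19158.720 → 19159.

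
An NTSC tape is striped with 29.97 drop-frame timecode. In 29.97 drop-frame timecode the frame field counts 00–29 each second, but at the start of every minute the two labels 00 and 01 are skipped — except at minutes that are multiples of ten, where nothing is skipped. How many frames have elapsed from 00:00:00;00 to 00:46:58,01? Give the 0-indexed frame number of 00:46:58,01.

84457

As if non-drop at 30 labels/s: (0 × 3600 + 46 × 60 + 58) × 30 + 1 = 84541.
Minute boundaries passed: 46; those not divisible by 10: 46 − 4 = 42; dropped labels = 2 × 42 = 84.
Actual frame index = 84541 − 84 = 84457.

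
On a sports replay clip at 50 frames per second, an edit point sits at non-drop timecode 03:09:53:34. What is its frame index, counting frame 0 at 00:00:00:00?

frame 569684

Total seconds to the label: (3 × 3600 + 9 × 60 + 53) = 11393.
Frame index = 11393 × 50 + 34 = 569684.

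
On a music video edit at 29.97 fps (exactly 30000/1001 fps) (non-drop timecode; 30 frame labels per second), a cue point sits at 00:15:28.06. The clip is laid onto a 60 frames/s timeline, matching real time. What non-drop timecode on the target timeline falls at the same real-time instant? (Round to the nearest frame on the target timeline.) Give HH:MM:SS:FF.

00:15:29:08

Source frame index: (0×3600 + 15×60 + 28) × 30 + 6 = 27846.
Real time: 27846 / (30000/1001) = 4645641/5000 s.
Target frame: (4645641/5000) × (60) = 13936923/250 ≈ 55747.692 → 55748.
At 60 labels/s: frame 55748 → 00:15:29:08.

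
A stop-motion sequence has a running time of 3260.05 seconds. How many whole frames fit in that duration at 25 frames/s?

81501 frames

Frames = 3260.05 × 25 = 326005/4 ≈ 81501.2500.
Complete frames: 81501.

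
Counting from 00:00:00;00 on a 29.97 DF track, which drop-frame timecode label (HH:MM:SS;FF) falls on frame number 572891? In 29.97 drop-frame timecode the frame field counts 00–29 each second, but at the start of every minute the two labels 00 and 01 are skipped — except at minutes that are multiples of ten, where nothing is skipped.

05:18:35;15

Ten DF minutes hold 17982 frames, so frame 572891 lies in block 31 (frames 557442–575423) with 15449 frames into that block.
The block's first minute is 1800 frames and the rest 1798 each; 15449 frames reaches minute 8, so 31 × 18 + 8 × 2 = 574 labels have been skipped so far.
Adding those back, label number 572891 + 574 = 573465 at 30 labels/s is 19115 s + 15 f = 5 h 18 min 35 s frame 15, i.e. 05:18:35;15.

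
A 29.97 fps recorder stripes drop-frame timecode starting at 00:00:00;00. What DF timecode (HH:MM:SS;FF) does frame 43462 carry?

Each 10-minute DF block holds 10 × 60 × 30 − 9 × 2 = 17982 frames. 43462 ÷ 17982 → 2 full blocks, remainder 7498.
Within the partial block the first minute is 1800 frames and each further minute 1798, so 4 further minute boundaries passed. Total skipped labels = 18 × 2 + 2 × 4 = 44.
Non-drop label index = 43462 + 44 = 43506; at 30 labels/s that is 00:24:10:06, i.e. DF 00:24:10;06.

00:24:10;06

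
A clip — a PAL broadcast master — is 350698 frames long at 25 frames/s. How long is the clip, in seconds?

14027.92 seconds

Running time = 350698 / (25) = 14027.92 s.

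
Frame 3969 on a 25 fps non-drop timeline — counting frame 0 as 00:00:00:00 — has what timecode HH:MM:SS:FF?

00:02:38:19

3969 ÷ 25 = 158 full seconds, remainder 19 frames.
158 s = 0 h 2 min 38 s.
Timecode: 00:02:38:19.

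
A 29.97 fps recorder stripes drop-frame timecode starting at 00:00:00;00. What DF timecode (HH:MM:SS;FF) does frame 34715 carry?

Each 10-minute DF block holds 10 × 60 × 30 − 9 × 2 = 17982 frames. 34715 ÷ 17982 → 1 full block, remainder 16733.
Within the partial block the first minute is 1800 frames and each further minute 1798, so 9 further minute boundaries passed. Total skipped labels = 18 × 1 + 2 × 9 = 36.
Non-drop label index = 34715 + 36 = 34751; at 30 labels/s that is 00:19:18:11, i.e. DF 00:19:18;11.

00:19:18;11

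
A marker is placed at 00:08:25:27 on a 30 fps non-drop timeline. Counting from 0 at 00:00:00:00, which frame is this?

15177

Total seconds to the label: (0 × 3600 + 8 × 60 + 25) = 505.
Frame index = 505 × 30 + 27 = 15177.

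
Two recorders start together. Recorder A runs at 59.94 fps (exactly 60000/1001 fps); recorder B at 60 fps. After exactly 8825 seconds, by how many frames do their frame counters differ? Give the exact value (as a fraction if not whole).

A emits 60000/1001 × 8825 = 529500000/1001 frames; B emits 60 × 8825 = 529500.
Difference = 529500/1001 frames (≈ 528.9710); B is ahead of A.

529500/1001 frames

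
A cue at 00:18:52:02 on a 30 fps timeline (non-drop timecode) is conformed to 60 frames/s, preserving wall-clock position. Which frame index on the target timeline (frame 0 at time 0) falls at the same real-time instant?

frame 67924

Source frame index: (0×3600 + 18×60 + 52) × 30 + 2 = 33962.
Real time: 33962 / (30) = 16981/15 s.
Target frame: (16981/15) × (60) = 67924.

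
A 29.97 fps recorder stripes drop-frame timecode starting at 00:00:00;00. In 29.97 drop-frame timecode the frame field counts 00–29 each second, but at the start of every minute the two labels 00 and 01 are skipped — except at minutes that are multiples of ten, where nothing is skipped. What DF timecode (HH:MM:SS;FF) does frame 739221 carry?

Ten DF minutes hold 17982 frames, so frame 739221 lies in block 41 (frames 737262–755243) with 1959 frames into that block.
The block's first minute is 1800 frames and the rest 1798 each; 1959 frames reaches minute 1, so 41 × 18 + 1 × 2 = 740 labels have been skipped so far.
Adding those back, label number 739221 + 740 = 739961 at 30 labels/s is 24665 s + 11 f = 6 h 51 min 5 s frame 11, i.e. 06:51:05;11.

06:51:05;11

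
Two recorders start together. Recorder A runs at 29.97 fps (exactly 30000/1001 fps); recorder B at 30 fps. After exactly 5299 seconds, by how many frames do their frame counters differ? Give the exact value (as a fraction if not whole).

22710/143 frames

A emits 30000/1001 × 5299 = 22710000/143 frames; B emits 30 × 5299 = 158970.
Difference = 22710/143 frames (≈ 158.8112); B is ahead of A.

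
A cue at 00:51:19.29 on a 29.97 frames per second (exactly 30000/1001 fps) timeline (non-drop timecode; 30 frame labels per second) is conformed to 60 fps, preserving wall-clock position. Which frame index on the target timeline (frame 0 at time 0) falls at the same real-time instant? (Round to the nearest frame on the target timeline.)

Source frame index: (0×3600 + 51×60 + 19) × 30 + 29 = 92399.
Real time: 92399 / (30000/1001) = 92491399/30000 s.
Target frame: (92491399/30000) × (60) = 92491399/500 ≈ 184982.798 → 184983.

frame 184983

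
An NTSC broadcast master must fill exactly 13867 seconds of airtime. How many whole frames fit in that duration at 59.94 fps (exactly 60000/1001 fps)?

Frames = 13867 × 60000/1001 = 118860000/143 ≈ 831188.8112.
Complete frames: 831188.

831188 frames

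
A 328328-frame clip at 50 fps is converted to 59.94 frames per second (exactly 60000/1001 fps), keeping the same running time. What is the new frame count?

393600 frames

Target frames = source frames × (target rate / source rate) = 328328 × (60000/1001)/(50) = 328328 × 1200/1001 = 393600.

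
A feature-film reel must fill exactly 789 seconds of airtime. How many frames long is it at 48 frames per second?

37872 frames

Frames = 789 × 48 = 37872.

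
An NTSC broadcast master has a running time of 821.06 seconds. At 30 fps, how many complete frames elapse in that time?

Frames = 821.06 × 30 = 123159/5 ≈ 24631.8000.
Complete frames: 24631.

24631 frames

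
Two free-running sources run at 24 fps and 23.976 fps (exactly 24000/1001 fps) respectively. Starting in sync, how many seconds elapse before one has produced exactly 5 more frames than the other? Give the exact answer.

The gap grows by |24000/1001 − 24| = 24/1001 frames per second.
Time for a 5-frame gap: 5 ÷ (24/1001) = 5005/24 s.

5005/24 seconds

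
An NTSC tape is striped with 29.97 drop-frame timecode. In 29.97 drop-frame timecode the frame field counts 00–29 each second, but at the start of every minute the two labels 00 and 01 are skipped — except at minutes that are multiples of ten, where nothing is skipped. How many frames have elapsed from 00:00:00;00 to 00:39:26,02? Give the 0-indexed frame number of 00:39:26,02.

Complete 10-minute blocks: 3, each 17982 frames → 53946.
Remaining 9 whole minutes in the current block: 1800 + 8 × 1798 = 16184 frames.
Within the current minute: 26 × 30 + 2 − 2 = 780 (labels ;00/;01 skipped at this minute). Total = 53946 + 16184 + 780 = 70910.

70910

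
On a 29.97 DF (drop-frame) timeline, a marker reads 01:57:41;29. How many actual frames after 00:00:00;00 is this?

211647

As if non-drop at 30 labels/s: (1 × 3600 + 57 × 60 + 41) × 30 + 29 = 211859.
Minute boundaries passed: 117; those not divisible by 10: 117 − 11 = 106; dropped labels = 2 × 106 = 212.
Actual frame index = 211859 − 212 = 211647.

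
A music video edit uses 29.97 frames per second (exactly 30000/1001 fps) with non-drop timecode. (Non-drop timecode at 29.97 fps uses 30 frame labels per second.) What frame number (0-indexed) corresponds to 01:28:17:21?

158931

Total seconds to the label: (1 × 3600 + 28 × 60 + 17) = 5297.
Frame index = 5297 × 30 + 21 = 158931.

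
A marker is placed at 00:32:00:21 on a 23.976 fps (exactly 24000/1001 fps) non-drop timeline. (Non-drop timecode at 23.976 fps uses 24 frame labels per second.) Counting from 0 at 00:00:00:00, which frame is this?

Total seconds to the label: (0 × 3600 + 32 × 60 + 0) = 1920.
Frame index = 1920 × 24 + 21 = 46101.

46101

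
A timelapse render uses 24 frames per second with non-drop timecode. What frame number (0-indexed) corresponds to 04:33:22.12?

frame 393660

Total seconds to the label: (4 × 3600 + 33 × 60 + 22) = 16402.
Frame index = 16402 × 24 + 12 = 393660.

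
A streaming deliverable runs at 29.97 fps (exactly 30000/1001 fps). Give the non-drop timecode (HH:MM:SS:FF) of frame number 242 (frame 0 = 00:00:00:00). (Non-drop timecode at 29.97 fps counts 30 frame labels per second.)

00:00:08:02

242 ÷ 30 = 8 full seconds, remainder 2 frames.
8 s = 0 h 0 min 8 s.
Timecode: 00:00:08:02.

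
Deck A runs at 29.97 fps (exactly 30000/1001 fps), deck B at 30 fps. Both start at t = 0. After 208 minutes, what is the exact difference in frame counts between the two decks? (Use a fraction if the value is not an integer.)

208 min = 12480 s.
A emits 30000/1001 × 12480 = 28800000/77 frames; B emits 30 × 12480 = 374400.
Difference = 28800/77 frames (≈ 374.0260); B is ahead of A.

28800/77 frames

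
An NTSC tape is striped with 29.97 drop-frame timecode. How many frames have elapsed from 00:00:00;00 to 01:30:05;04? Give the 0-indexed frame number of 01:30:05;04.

161992

As if non-drop at 30 labels/s: (1 × 3600 + 30 × 60 + 5) × 30 + 4 = 162154.
Minute boundaries passed: 90; those not divisible by 10: 90 − 9 = 81; dropped labels = 2 × 81 = 162.
Actual frame index = 162154 − 162 = 161992.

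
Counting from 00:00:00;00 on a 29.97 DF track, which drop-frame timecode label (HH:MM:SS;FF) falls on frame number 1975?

Each 10-minute DF block holds 10 × 60 × 30 − 9 × 2 = 17982 frames. 1975 ÷ 17982 → 0 full blocks, remainder 1975.
Within the partial block the first minute is 1800 frames and each further minute 1798, so 1 further minute boundary passed. Total skipped labels = 18 × 0 + 2 × 1 = 2.
Non-drop label index = 1975 + 2 = 1977; at 30 labels/s that is 00:01:05:27, i.e. DF 00:01:05;27.

00:01:05;27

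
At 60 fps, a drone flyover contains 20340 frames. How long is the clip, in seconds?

Running time = 20340 / (60) = 339 s.

339 seconds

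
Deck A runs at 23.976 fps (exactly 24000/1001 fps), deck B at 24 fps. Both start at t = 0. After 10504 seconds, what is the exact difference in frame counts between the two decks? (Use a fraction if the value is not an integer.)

A emits 24000/1001 × 10504 = 19392000/77 frames; B emits 24 × 10504 = 252096.
Difference = 19392/77 frames (≈ 251.8442); B is ahead of A.

19392/77 frames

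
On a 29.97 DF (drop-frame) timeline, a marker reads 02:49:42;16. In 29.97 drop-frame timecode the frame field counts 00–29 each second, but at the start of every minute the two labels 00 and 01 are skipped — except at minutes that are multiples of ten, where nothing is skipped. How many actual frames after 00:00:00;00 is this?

305170

Complete 10-minute blocks: 16, each 17982 frames → 287712.
Remaining 9 whole minutes in the current block: 1800 + 8 × 1798 = 16184 frames.
Within the current minute: 42 × 30 + 16 − 2 = 1274 (labels ;00/;01 skipped at this minute). Total = 287712 + 16184 + 1274 = 305170.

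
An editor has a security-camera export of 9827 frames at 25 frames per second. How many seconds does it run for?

Running time = 9827 / (25) = 393.08 s.

393.08 seconds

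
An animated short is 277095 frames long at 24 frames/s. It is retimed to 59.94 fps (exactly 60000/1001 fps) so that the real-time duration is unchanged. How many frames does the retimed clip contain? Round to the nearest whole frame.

Frames at target rate = 277095 × (60000/1001) / (24) = 7612500/11 ≈ 692045.455.
Nearest whole frame: 692045.

692045 frames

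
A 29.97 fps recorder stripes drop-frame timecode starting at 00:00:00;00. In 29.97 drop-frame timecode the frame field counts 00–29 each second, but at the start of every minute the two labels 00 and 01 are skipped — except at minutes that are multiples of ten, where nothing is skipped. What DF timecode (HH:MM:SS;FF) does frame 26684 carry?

Ten DF minutes hold 17982 frames, so frame 26684 lies in block 1 (frames 17982–35963) with 8702 frames into that block.
The block's first minute is 1800 frames and the rest 1798 each; 8702 frames reaches minute 4, so 1 × 18 + 4 × 2 = 26 labels have been skipped so far.
Adding those back, label number 26684 + 26 = 26710 at 30 labels/s is 890 s + 10 f = 0 h 14 min 50 s frame 10, i.e. 00:14:50;10.

00:14:50;10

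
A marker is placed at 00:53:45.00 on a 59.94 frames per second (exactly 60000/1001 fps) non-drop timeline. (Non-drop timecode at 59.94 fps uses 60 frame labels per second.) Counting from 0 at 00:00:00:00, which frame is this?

frame 193500

Total seconds to the label: (0 × 3600 + 53 × 60 + 45) = 3225.
Frame index = 3225 × 60 + 0 = 193500.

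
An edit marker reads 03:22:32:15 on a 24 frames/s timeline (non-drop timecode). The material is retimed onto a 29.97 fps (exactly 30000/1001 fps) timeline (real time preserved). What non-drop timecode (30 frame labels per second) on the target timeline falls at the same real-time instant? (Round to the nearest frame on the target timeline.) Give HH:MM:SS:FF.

Source frame index: (3×3600 + 22×60 + 32) × 24 + 15 = 291663.
Real time: 291663 / (24) = 97221/8 s.
Target frame: (97221/8) × (30000/1001) = 364578750/1001 ≈ 364214.535 → 364215.
At 30 labels/s: frame 364215 → 03:22:20:15.

03:22:20:15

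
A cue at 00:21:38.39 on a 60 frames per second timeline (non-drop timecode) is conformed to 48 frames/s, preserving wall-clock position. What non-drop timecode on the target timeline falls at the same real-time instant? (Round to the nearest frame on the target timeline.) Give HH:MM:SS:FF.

Source frame index: (0×3600 + 21×60 + 38) × 60 + 39 = 77919.
Real time: 77919 / (60) = 25973/20 s.
Target frame: (25973/20) × (48) = 311676/5 ≈ 62335.200 → 62335.
At 48 labels/s: frame 62335 → 00:21:38:31.

00:21:38:31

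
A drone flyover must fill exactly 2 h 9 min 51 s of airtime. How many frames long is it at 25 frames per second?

194775 frames

2 h 9 min 51 s = 7791 s.
Frames = 7791 × 25 = 194775.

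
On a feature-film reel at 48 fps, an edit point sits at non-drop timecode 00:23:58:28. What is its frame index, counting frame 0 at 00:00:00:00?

frame 69052

Total seconds to the label: (0 × 3600 + 23 × 60 + 58) = 1438.
Frame index = 1438 × 48 + 28 = 69052.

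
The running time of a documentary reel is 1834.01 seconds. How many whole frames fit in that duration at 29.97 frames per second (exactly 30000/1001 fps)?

54965 frames

Frames = 1834.01 × 30000/1001 = 55020300/1001 ≈ 54965.3347.
Complete frames: 54965.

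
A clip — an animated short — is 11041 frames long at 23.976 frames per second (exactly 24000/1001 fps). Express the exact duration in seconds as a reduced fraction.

11052041/24000 seconds

Running time = 11041 ÷ (24000/1001) = 11041 × 1001/24000 = 11052041/24000 s.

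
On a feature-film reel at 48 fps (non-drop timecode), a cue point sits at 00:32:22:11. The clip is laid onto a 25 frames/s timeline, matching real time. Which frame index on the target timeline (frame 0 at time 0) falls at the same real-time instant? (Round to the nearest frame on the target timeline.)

Source frame index: (0×3600 + 32×60 + 22) × 48 + 11 = 93227.
Real time: 93227 / (48) = 93227/48 s.
Target frame: (93227/48) × (25) = 2330675/48 ≈ 48555.729 → 48556.

frame 48556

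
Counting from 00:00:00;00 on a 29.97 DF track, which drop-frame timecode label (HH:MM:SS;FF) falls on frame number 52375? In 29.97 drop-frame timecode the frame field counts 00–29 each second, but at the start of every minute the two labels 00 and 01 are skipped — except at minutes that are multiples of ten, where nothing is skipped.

Each 10-minute DF block holds 10 × 60 × 30 − 9 × 2 = 17982 frames. 52375 ÷ 17982 → 2 full blocks, remainder 16411.
Within the partial block the first minute is 1800 frames and each further minute 1798, so 9 further minute boundaries passed. Total skipped labels = 18 × 2 + 2 × 9 = 54.
Non-drop label index = 52375 + 54 = 52429; at 30 labels/s that is 00:29:07:19, i.e. DF 00:29:07;19.

00:29:07;19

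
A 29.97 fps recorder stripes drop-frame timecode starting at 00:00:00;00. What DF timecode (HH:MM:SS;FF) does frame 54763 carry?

00:30:27;07

Each 10-minute DF block holds 10 × 60 × 30 − 9 × 2 = 17982 frames. 54763 ÷ 17982 → 3 full blocks, remainder 817.
Within the partial block the first minute is 1800 frames and each further minute 1798, so 0 further minute boundaries passed. Total skipped labels = 18 × 3 + 2 × 0 = 54.
Non-drop label index = 54763 + 54 = 54817; at 30 labels/s that is 00:30:27:07, i.e. DF 00:30:27;07.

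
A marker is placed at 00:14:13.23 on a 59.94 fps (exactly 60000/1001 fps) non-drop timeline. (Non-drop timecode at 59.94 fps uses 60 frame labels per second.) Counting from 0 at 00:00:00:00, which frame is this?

Total seconds to the label: (0 × 3600 + 14 × 60 + 13) = 853.
Frame index = 853 × 60 + 23 = 51203.

51203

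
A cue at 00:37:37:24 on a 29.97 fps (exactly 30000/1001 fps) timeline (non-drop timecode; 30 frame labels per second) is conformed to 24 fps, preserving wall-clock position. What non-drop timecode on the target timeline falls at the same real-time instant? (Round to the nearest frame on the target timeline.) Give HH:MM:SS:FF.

00:37:40:01

Source frame index: (0×3600 + 37×60 + 37) × 30 + 24 = 67734.
Real time: 67734 / (30000/1001) = 11300289/5000 s.
Target frame: (11300289/5000) × (24) = 33900867/625 ≈ 54241.387 → 54241.
At 24 labels/s: frame 54241 → 00:37:40:01.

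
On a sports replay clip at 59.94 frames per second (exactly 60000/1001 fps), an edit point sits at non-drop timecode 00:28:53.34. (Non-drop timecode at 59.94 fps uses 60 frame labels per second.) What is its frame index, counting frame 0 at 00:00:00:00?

104014

Total seconds to the label: (0 × 3600 + 28 × 60 + 53) = 1733.
Frame index = 1733 × 60 + 34 = 104014.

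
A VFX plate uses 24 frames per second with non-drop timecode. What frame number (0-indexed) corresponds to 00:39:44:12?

57228

Total seconds to the label: (0 × 3600 + 39 × 60 + 44) = 2384.
Frame index = 2384 × 24 + 12 = 57228.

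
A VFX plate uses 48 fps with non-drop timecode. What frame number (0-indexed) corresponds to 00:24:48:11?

frame 71435

Total seconds to the label: (0 × 3600 + 24 × 60 + 48) = 1488.
Frame index = 1488 × 48 + 11 = 71435.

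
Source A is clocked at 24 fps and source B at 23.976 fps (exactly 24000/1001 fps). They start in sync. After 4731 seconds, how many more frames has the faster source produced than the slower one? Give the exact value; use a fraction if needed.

A emits 24 × 4731 = 113544 frames; B emits 24000/1001 × 4731 = 113544000/1001.
Difference = 113544/1001 frames (≈ 113.4306); B is behind A.

113544/1001 frames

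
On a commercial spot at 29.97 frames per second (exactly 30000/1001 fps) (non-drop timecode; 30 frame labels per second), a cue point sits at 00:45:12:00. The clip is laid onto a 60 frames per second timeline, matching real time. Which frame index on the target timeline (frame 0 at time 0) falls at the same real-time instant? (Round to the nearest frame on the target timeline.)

frame 162883

Source frame index: (0×3600 + 45×60 + 12) × 30 + 0 = 81360.
Real time: 81360 / (30000/1001) = 339339/125 s.
Target frame: (339339/125) × (60) = 4072068/25 ≈ 162882.720 → 162883.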